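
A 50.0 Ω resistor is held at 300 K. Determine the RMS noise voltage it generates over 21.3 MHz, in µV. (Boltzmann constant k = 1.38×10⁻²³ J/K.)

V_n = √(4kTRB)
4kTRB = 4 × 1.38×10⁻²³ × 300 × 5.00×10¹ × 2.13×10⁷ = 1.76×10⁻¹¹ V²
V_n = √(1.76×10⁻¹¹) = 4.20×10⁻⁶ V = 4.20 µV

4.20 µV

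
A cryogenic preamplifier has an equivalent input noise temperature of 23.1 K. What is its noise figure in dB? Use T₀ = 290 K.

0.333 dB

F = 1 + T_e/T₀ = 1 + 23.1/290 = 1.07966
NF = 10 log₁₀(1.07966) = 0.333 dB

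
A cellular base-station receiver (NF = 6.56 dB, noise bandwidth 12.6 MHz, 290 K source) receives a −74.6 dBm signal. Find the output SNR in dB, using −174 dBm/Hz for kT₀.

Noise floor: N = −174 + 10 log₁₀(B) + NF
10 log₁₀(1.26×10⁷) = 71 dB
N = −174 + 71 + 6.56 = −96.44 dBm
SNR = P_sig − N = −74.6 − (−96.44) = 21.84 dB → 21.8 dB

21.8 dB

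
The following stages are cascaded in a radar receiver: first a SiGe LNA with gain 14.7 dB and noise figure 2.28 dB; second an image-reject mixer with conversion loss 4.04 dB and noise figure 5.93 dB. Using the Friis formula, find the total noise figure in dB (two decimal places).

Convert to linear (a loss of L dB is a gain of −L dB): F_i = 10^(NF_i/10), G_i = 10^(G_i,dB/10)
  Stage 1: F_1 = 10^(2.28/10) = 1.690, G_1 = 10^(14.7/10) = 29.51
  Stage 2: F_2 = 10^(5.93/10) = 3.917, G_2 = 10^(−4.04/10) = 0.3945
Friis cascade:
  F = 1.690 + (3.917 − 1)/29.51 = 1.789
NF = 10 log₁₀(1.789) = 2.53 dB

2.53 dB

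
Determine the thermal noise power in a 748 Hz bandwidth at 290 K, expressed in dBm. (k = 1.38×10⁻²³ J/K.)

P_n = kTB = 1.38×10⁻²³ × 290 × 7.48×10² = 2.99×10⁻¹⁸ W
In dBm: 10 log₁₀(2.99×10⁻¹⁸ / 10⁻³) = −145.2 dBm

−145.2 dBm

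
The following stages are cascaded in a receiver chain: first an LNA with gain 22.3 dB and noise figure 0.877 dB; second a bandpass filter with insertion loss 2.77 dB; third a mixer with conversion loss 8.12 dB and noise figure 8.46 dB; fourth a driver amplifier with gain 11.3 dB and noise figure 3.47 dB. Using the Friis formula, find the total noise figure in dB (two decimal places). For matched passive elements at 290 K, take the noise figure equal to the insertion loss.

Convert to linear (a loss of L dB is a gain of −L dB): F_i = 10^(NF_i/10), G_i = 10^(G_i,dB/10)
  Stage 1: F_1 = 10^(0.877/10) = 1.224, G_1 = 10^(22.3/10) = 169.8
  Stage 2: F_2 = 10^(2.77/10) = 1.892, G_2 = 10^(−2.77/10) = 0.5284
  Stage 3: F_3 = 10^(8.46/10) = 7.015, G_3 = 10^(−8.12/10) = 0.1542
  Stage 4: F_4 = 10^(3.47/10) = 2.223, G_4 = 10^(11.3/10) = 13.49
Friis cascade:
  F = 1.224 + (1.892 − 1)/169.8 + (7.015 − 1)/89.74 + (2.223 − 1)/13.84 = 1.384
NF = 10 log₁₀(1.384) = 1.41 dB

1.41 dB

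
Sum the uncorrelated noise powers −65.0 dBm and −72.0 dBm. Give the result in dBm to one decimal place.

−64.2 dBm

Convert to linear, add, convert back:
P₁ = 3.16×10⁻¹⁰ W, P₂ = 6.31×10⁻¹¹ W
P_tot = 3.79×10⁻¹⁰ W → 10 log₁₀(P_tot / 10⁻³) = −64.2 dBm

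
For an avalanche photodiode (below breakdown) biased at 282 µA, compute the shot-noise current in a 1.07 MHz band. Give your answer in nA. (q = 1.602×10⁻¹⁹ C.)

9.83 nA

I_n = √(2qI·B)
2qI·B = 2 × 1.602×10⁻¹⁹ × 2.82×10⁻⁴ × 1.07×10⁶ = 9.67×10⁻¹⁷ A²
I_n = √(9.67×10⁻¹⁷) = 9.83×10⁻⁹ A = 9.83 nA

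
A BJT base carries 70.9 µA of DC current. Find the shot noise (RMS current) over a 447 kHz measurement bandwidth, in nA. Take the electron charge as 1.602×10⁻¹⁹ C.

3.19 nA

I_n = √(2qI·B)
2qI·B = 2 × 1.602×10⁻¹⁹ × 7.09×10⁻⁵ × 4.47×10⁵ = 1.02×10⁻¹⁷ A²
I_n = √(1.02×10⁻¹⁷) = 3.19×10⁻⁹ A = 3.19 nA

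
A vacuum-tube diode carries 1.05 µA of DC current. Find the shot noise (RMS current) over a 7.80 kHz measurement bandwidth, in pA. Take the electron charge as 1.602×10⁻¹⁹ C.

51.2 pA

I_n = √(2qI·B)
2qI·B = 2 × 1.602×10⁻¹⁹ × 1.05×10⁻⁶ × 7.80×10³ = 2.62×10⁻²¹ A²
I_n = √(2.62×10⁻²¹) = 5.12×10⁻¹¹ A = 51.2 pA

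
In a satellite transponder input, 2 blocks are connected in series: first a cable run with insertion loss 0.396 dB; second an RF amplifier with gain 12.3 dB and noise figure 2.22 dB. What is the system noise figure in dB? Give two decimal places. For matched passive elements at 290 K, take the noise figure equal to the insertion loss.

2.62 dB

Convert to linear (a loss of L dB is a gain of −L dB): F_i = 10^(NF_i/10), G_i = 10^(G_i,dB/10)
  Stage 1: F_1 = 10^(0.396/10) = 1.095, G_1 = 10^(−0.396/10) = 0.9129
  Stage 2: F_2 = 10^(2.22/10) = 1.667, G_2 = 10^(12.3/10) = 16.98
Friis cascade:
  F = 1.095 + (1.667 − 1)/0.9129 = 1.826
NF = 10 log₁₀(1.826) = 2.62 dB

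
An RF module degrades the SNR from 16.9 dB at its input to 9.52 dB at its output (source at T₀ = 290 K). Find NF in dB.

NF (dB) = SNR_in(dB) − SNR_out(dB) when the source is at T₀
NF = 16.9 − 9.52 = 7.38 dB

7.38 dB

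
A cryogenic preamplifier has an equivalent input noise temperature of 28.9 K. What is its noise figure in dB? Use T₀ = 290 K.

0.413 dB

F = 1 + T_e/T₀ = 1 + 28.9/290 = 1.09966
NF = 10 log₁₀(1.09966) = 0.413 dB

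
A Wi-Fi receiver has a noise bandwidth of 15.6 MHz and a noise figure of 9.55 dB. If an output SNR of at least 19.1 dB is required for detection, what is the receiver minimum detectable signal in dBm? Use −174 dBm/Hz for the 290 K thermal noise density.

−73.4 dBm

Sensitivity = −174 + 10 log₁₀(B) + NF + SNR_min
= −174 + 71.93 + 9.55 + 19.1
= −73.42 dBm → −73.4 dBm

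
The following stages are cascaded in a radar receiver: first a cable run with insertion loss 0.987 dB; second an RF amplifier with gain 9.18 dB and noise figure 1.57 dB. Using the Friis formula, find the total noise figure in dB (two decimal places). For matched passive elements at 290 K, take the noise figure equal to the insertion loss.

Convert to linear (a loss of L dB is a gain of −L dB): F_i = 10^(NF_i/10), G_i = 10^(G_i,dB/10)
  Stage 1: F_1 = 10^(0.987/10) = 1.255, G_1 = 10^(−0.987/10) = 0.7967
  Stage 2: F_2 = 10^(1.57/10) = 1.435, G_2 = 10^(9.18/10) = 8.279
Friis cascade:
  F = 1.255 + (1.435 − 1)/0.7967 = 1.802
NF = 10 log₁₀(1.802) = 2.56 dB

2.56 dB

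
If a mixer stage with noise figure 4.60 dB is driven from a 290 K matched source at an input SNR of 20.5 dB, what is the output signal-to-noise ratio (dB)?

15.90 dB

By definition F = SNR_in/SNR_out, so in dB: SNR_out = SNR_in − NF
SNR_out = 20.5 − 4.60 = 15.90 dB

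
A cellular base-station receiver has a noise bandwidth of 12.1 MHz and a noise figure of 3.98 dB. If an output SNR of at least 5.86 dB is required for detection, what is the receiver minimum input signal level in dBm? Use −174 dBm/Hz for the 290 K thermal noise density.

−93.3 dBm

Sensitivity = −174 + 10 log₁₀(B) + NF + SNR_min
= −174 + 70.83 + 3.98 + 5.86
= −93.33 dBm → −93.3 dBm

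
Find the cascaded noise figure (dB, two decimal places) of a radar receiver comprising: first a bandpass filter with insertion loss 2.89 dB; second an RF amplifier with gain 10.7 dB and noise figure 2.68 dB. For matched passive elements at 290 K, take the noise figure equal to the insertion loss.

Convert to linear (a loss of L dB is a gain of −L dB): F_i = 10^(NF_i/10), G_i = 10^(G_i,dB/10)
  Stage 1: F_1 = 10^(2.89/10) = 1.945, G_1 = 10^(−2.89/10) = 0.5140
  Stage 2: F_2 = 10^(2.68/10) = 1.854, G_2 = 10^(10.7/10) = 11.75
Friis cascade:
  F = 1.945 + (1.854 − 1)/0.5140 = 3.606
NF = 10 log₁₀(3.606) = 5.57 dB

5.57 dB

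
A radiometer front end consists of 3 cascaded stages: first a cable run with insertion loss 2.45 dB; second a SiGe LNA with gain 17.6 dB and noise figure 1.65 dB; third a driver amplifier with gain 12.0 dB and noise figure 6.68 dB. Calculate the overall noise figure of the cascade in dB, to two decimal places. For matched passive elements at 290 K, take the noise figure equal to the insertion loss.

Convert to linear (a loss of L dB is a gain of −L dB): F_i = 10^(NF_i/10), G_i = 10^(G_i,dB/10)
  Stage 1: F_1 = 10^(2.45/10) = 1.758, G_1 = 10^(−2.45/10) = 0.5689
  Stage 2: F_2 = 10^(1.65/10) = 1.462, G_2 = 10^(17.6/10) = 57.54
  Stage 3: F_3 = 10^(6.68/10) = 4.656, G_3 = 10^(12.0/10) = 15.85
Friis cascade:
  F = 1.758 + (1.462 − 1)/0.5689 + (4.656 − 1)/32.73 = 2.682
NF = 10 log₁₀(2.682) = 4.28 dB

4.28 dB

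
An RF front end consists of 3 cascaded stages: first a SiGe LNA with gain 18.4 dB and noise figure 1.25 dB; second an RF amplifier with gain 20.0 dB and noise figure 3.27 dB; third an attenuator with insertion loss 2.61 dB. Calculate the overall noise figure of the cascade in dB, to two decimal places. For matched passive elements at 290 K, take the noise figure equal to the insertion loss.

Convert to linear (a loss of L dB is a gain of −L dB): F_i = 10^(NF_i/10), G_i = 10^(G_i,dB/10)
  Stage 1: F_1 = 10^(1.25/10) = 1.334, G_1 = 10^(18.4/10) = 69.18
  Stage 2: F_2 = 10^(3.27/10) = 2.123, G_2 = 10^(20.0/10) = 100.0
  Stage 3: F_3 = 10^(2.61/10) = 1.824, G_3 = 10^(−2.61/10) = 0.5483
Friis cascade:
  F = 1.334 + (2.123 − 1)/69.18 + (1.824 − 1)/6918 = 1.350
NF = 10 log₁₀(1.350) = 1.30 dB

1.30 dB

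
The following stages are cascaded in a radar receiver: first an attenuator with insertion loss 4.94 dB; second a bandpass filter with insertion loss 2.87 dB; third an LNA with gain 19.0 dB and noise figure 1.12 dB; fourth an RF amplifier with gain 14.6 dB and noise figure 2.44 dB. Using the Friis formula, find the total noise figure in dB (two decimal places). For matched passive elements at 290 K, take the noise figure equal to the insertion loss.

8.96 dB

Convert to linear (a loss of L dB is a gain of −L dB): F_i = 10^(NF_i/10), G_i = 10^(G_i,dB/10)
  Stage 1: F_1 = 10^(4.94/10) = 3.119, G_1 = 10^(−4.94/10) = 0.3206
  Stage 2: F_2 = 10^(2.87/10) = 1.936, G_2 = 10^(−2.87/10) = 0.5164
  Stage 3: F_3 = 10^(1.12/10) = 1.294, G_3 = 10^(19.0/10) = 79.43
  Stage 4: F_4 = 10^(2.44/10) = 1.754, G_4 = 10^(14.6/10) = 28.84
Friis cascade:
  F = 3.119 + (1.936 − 1)/0.3206 + (1.294 − 1)/0.1656 + (1.754 − 1)/13.15 = 7.874
NF = 10 log₁₀(7.874) = 8.96 dB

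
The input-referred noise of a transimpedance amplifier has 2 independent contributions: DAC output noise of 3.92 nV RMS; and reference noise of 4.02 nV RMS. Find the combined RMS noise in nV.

5.61 nV

Uncorrelated sources add in power (mean-square): V_tot = √(ΣV_i²)
V_tot = √[(3.92×10⁻⁹)² + (4.02×10⁻⁹)²] = 5.61×10⁻⁹ V = 5.61 nV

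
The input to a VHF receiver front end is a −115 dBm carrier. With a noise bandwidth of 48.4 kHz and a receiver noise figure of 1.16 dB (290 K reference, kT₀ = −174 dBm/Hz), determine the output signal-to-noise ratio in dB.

Noise floor: N = −174 + 10 log₁₀(B) + NF
10 log₁₀(4.84×10⁴) = 46.85 dB
N = −174 + 46.85 + 1.16 = −125.99 dBm
SNR = P_sig − N = −115 − (−125.99) = 10.99 dB → 11.0 dB

11.0 dB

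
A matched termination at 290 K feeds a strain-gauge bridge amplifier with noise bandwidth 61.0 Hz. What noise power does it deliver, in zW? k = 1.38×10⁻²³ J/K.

244 zW

P_n = kTB = 1.38×10⁻²³ × 290 × 6.10×10¹ = 2.44×10⁻¹⁹ W = 244 zW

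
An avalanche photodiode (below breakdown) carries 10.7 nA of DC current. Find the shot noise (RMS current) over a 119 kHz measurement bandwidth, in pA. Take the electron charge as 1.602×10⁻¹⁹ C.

20.2 pA

I_n = √(2qI·B)
2qI·B = 2 × 1.602×10⁻¹⁹ × 1.07×10⁻⁸ × 1.19×10⁵ = 4.08×10⁻²² A²
I_n = √(4.08×10⁻²²) = 2.02×10⁻¹¹ A = 20.2 pA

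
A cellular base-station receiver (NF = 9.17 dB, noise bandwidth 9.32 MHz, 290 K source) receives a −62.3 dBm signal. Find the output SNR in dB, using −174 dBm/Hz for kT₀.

Noise floor: N = −174 + 10 log₁₀(B) + NF
10 log₁₀(9.32×10⁶) = 69.69 dB
N = −174 + 69.69 + 9.17 = −95.14 dBm
SNR = P_sig − N = −62.3 − (−95.14) = 32.84 dB → 32.8 dB

32.8 dB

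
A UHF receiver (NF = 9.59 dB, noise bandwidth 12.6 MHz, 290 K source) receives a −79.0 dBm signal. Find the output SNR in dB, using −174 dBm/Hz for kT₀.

14.4 dB

Noise floor: N = −174 + 10 log₁₀(B) + NF
10 log₁₀(1.26×10⁷) = 71 dB
N = −174 + 71 + 9.59 = −93.41 dBm
SNR = P_sig − N = −79.0 − (−93.41) = 14.41 dB → 14.4 dB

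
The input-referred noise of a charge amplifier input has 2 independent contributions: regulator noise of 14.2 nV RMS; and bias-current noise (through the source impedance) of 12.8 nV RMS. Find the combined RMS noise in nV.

Uncorrelated sources add in power (mean-square): V_tot = √(ΣV_i²)
V_tot = √[(1.42×10⁻⁸)² + (1.28×10⁻⁸)²] = 1.91×10⁻⁸ V = 19.1 nV

19.1 nV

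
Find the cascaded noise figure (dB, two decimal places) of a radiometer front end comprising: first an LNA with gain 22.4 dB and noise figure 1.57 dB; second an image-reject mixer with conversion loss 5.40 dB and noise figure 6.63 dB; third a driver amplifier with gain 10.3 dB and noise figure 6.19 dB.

Convert to linear (a loss of L dB is a gain of −L dB): F_i = 10^(NF_i/10), G_i = 10^(G_i,dB/10)
  Stage 1: F_1 = 10^(1.57/10) = 1.435, G_1 = 10^(22.4/10) = 173.8
  Stage 2: F_2 = 10^(6.63/10) = 4.603, G_2 = 10^(−5.40/10) = 0.2884
  Stage 3: F_3 = 10^(6.19/10) = 4.159, G_3 = 10^(10.3/10) = 10.72
Friis cascade:
  F = 1.435 + (4.603 − 1)/173.8 + (4.159 − 1)/50.12 = 1.519
NF = 10 log₁₀(1.519) = 1.82 dB

1.82 dB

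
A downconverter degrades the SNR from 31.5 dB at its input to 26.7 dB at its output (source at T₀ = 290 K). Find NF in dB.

4.8 dB

NF (dB) = SNR_in(dB) − SNR_out(dB) when the source is at T₀
NF = 31.5 − 26.7 = 4.8 dB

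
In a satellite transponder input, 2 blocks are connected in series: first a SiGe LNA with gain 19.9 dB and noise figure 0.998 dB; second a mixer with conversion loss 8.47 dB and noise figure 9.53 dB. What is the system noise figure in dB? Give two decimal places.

1.27 dB

Convert to linear (a loss of L dB is a gain of −L dB): F_i = 10^(NF_i/10), G_i = 10^(G_i,dB/10)
  Stage 1: F_1 = 10^(0.998/10) = 1.258, G_1 = 10^(19.9/10) = 97.72
  Stage 2: F_2 = 10^(9.53/10) = 8.974, G_2 = 10^(−8.47/10) = 0.1422
Friis cascade:
  F = 1.258 + (8.974 − 1)/97.72 = 1.340
NF = 10 log₁₀(1.340) = 1.27 dB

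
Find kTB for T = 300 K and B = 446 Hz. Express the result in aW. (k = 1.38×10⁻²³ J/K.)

P_n = kTB = 1.38×10⁻²³ × 300 × 4.46×10² = 1.85×10⁻¹⁸ W = 1.85 aW

1.85 aW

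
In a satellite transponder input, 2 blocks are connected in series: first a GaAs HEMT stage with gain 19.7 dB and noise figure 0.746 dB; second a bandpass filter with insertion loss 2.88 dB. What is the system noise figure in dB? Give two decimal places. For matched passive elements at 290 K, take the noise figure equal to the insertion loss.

0.78 dB

Convert to linear (a loss of L dB is a gain of −L dB): F_i = 10^(NF_i/10), G_i = 10^(G_i,dB/10)
  Stage 1: F_1 = 10^(0.746/10) = 1.187, G_1 = 10^(19.7/10) = 93.33
  Stage 2: F_2 = 10^(2.88/10) = 1.941, G_2 = 10^(−2.88/10) = 0.5152
Friis cascade:
  F = 1.187 + (1.941 − 1)/93.33 = 1.197
NF = 10 log₁₀(1.197) = 0.78 dB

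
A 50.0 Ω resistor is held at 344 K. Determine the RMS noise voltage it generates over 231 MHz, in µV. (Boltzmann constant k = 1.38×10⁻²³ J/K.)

V_n = √(4kTRB)
4kTRB = 4 × 1.38×10⁻²³ × 344 × 5.00×10¹ × 2.31×10⁸ = 2.19×10⁻¹⁰ V²
V_n = √(2.19×10⁻¹⁰) = 1.48×10⁻⁵ V = 14.8 µV

14.8 µV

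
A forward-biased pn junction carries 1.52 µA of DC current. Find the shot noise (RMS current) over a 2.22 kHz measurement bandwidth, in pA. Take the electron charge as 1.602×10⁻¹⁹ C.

I_n = √(2qI·B)
2qI·B = 2 × 1.602×10⁻¹⁹ × 1.52×10⁻⁶ × 2.22×10³ = 1.08×10⁻²¹ A²
I_n = √(1.08×10⁻²¹) = 3.29×10⁻¹¹ A = 32.9 pA

32.9 pA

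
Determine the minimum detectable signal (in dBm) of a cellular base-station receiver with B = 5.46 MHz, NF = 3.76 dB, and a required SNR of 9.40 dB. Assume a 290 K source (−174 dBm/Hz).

Sensitivity = −174 + 10 log₁₀(B) + NF + SNR_min
= −174 + 67.37 + 3.76 + 9.40
= −93.47 dBm → −93.5 dBm

−93.5 dBm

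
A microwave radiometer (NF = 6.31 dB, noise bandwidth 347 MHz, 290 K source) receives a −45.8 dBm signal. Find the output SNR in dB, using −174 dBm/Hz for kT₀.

36.5 dB

Noise floor: N = −174 + 10 log₁₀(B) + NF
10 log₁₀(3.47×10⁸) = 85.4 dB
N = −174 + 85.4 + 6.31 = −82.29 dBm
SNR = P_sig − N = −45.8 − (−82.29) = 36.49 dB → 36.5 dB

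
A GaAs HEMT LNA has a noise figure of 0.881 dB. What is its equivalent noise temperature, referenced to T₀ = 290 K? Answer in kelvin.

65.2 K

F = 10^(0.881/10) = 1.2249
T_e = (F − 1)·T₀ = (1.2249 − 1) × 290 = 65.2 K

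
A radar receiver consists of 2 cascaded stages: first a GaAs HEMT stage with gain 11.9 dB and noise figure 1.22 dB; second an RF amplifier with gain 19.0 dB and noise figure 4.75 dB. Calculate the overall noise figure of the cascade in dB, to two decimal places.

Convert to linear (a loss of L dB is a gain of −L dB): F_i = 10^(NF_i/10), G_i = 10^(G_i,dB/10)
  Stage 1: F_1 = 10^(1.22/10) = 1.324, G_1 = 10^(11.9/10) = 15.49
  Stage 2: F_2 = 10^(4.75/10) = 2.985, G_2 = 10^(19.0/10) = 79.43
Friis cascade:
  F = 1.324 + (2.985 − 1)/15.49 = 1.453
NF = 10 log₁₀(1.453) = 1.62 dB

1.62 dB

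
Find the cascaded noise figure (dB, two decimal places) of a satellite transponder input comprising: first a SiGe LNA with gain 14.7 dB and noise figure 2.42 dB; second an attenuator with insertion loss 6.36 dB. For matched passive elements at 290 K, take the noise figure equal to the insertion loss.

2.69 dB

Convert to linear (a loss of L dB is a gain of −L dB): F_i = 10^(NF_i/10), G_i = 10^(G_i,dB/10)
  Stage 1: F_1 = 10^(2.42/10) = 1.746, G_1 = 10^(14.7/10) = 29.51
  Stage 2: F_2 = 10^(6.36/10) = 4.325, G_2 = 10^(−6.36/10) = 0.2312
Friis cascade:
  F = 1.746 + (4.325 − 1)/29.51 = 1.858
NF = 10 log₁₀(1.858) = 2.69 dB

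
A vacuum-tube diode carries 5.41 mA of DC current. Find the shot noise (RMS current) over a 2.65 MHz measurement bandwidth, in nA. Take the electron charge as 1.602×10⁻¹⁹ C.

67.8 nA

I_n = √(2qI·B)
2qI·B = 2 × 1.602×10⁻¹⁹ × 5.41×10⁻³ × 2.65×10⁶ = 4.59×10⁻¹⁵ A²
I_n = √(4.59×10⁻¹⁵) = 6.78×10⁻⁸ A = 67.8 nA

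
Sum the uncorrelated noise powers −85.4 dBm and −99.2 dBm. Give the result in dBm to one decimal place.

Convert to linear, add, convert back:
P₁ = 2.88×10⁻¹² W, P₂ = 1.20×10⁻¹³ W
P_tot = 3.00×10⁻¹² W → 10 log₁₀(P_tot / 10⁻³) = −85.2 dBm

−85.2 dBm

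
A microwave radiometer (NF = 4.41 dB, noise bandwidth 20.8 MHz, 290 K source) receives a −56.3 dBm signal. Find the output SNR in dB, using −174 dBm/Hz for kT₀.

40.1 dB

Noise floor: N = −174 + 10 log₁₀(B) + NF
10 log₁₀(2.08×10⁷) = 73.18 dB
N = −174 + 73.18 + 4.41 = −96.41 dBm
SNR = P_sig − N = −56.3 − (−96.41) = 40.11 dB → 40.1 dB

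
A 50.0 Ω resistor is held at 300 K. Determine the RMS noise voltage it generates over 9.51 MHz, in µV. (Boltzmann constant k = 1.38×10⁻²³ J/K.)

2.81 µV

V_n = √(4kTRB)
4kTRB = 4 × 1.38×10⁻²³ × 300 × 5.00×10¹ × 9.51×10⁶ = 7.87×10⁻¹² V²
V_n = √(7.87×10⁻¹²) = 2.81×10⁻⁶ V = 2.81 µV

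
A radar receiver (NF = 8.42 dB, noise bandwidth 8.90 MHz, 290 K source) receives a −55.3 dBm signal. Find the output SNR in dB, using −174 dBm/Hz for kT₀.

40.8 dB

Noise floor: N = −174 + 10 log₁₀(B) + NF
10 log₁₀(8.90×10⁶) = 69.49 dB
N = −174 + 69.49 + 8.42 = −96.09 dBm
SNR = P_sig − N = −55.3 − (−96.09) = 40.79 dB → 40.8 dB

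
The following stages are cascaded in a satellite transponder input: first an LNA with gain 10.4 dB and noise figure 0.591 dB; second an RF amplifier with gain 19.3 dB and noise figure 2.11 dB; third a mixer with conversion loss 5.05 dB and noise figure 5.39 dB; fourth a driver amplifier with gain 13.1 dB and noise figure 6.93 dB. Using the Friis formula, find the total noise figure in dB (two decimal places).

Convert to linear (a loss of L dB is a gain of −L dB): F_i = 10^(NF_i/10), G_i = 10^(G_i,dB/10)
  Stage 1: F_1 = 10^(0.591/10) = 1.146, G_1 = 10^(10.4/10) = 10.96
  Stage 2: F_2 = 10^(2.11/10) = 1.626, G_2 = 10^(19.3/10) = 85.11
  Stage 3: F_3 = 10^(5.39/10) = 3.459, G_3 = 10^(−5.05/10) = 0.3126
  Stage 4: F_4 = 10^(6.93/10) = 4.932, G_4 = 10^(13.1/10) = 20.42
Friis cascade:
  F = 1.146 + (1.626 − 1)/10.96 + (3.459 − 1)/933.3 + (4.932 − 1)/291.7 = 1.219
NF = 10 log₁₀(1.219) = 0.86 dB

0.86 dB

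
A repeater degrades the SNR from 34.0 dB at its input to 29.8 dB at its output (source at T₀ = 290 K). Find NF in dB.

4.2 dB

NF (dB) = SNR_in(dB) − SNR_out(dB) when the source is at T₀
NF = 34.0 − 29.8 = 4.2 dB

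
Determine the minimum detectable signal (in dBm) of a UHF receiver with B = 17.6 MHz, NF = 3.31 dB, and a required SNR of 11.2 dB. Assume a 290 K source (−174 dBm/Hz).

Sensitivity = −174 + 10 log₁₀(B) + NF + SNR_min
= −174 + 72.46 + 3.31 + 11.2
= −87.03 dBm → −87.0 dBm

−87.0 dBm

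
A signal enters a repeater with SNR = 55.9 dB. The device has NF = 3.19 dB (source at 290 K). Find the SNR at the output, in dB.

52.71 dB

By definition F = SNR_in/SNR_out, so in dB: SNR_out = SNR_in − NF
SNR_out = 55.9 − 3.19 = 52.71 dB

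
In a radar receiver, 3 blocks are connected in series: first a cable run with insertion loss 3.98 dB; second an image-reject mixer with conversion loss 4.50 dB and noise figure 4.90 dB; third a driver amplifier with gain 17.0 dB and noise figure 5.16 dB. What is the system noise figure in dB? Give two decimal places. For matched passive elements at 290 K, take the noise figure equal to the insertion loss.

13.77 dB

Convert to linear (a loss of L dB is a gain of −L dB): F_i = 10^(NF_i/10), G_i = 10^(G_i,dB/10)
  Stage 1: F_1 = 10^(3.98/10) = 2.500, G_1 = 10^(−3.98/10) = 0.3999
  Stage 2: F_2 = 10^(4.90/10) = 3.090, G_2 = 10^(−4.50/10) = 0.3548
  Stage 3: F_3 = 10^(5.16/10) = 3.281, G_3 = 10^(17.0/10) = 50.12
Friis cascade:
  F = 2.500 + (3.090 − 1)/0.3999 + (3.281 − 1)/0.1419 = 23.80
NF = 10 log₁₀(23.80) = 13.77 dB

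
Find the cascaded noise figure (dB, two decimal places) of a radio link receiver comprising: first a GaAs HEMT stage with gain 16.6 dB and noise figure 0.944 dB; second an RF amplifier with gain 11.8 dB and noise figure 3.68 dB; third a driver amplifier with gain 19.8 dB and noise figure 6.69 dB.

1.06 dB

Convert to linear (a loss of L dB is a gain of −L dB): F_i = 10^(NF_i/10), G_i = 10^(G_i,dB/10)
  Stage 1: F_1 = 10^(0.944/10) = 1.243, G_1 = 10^(16.6/10) = 45.71
  Stage 2: F_2 = 10^(3.68/10) = 2.333, G_2 = 10^(11.8/10) = 15.14
  Stage 3: F_3 = 10^(6.69/10) = 4.667, G_3 = 10^(19.8/10) = 95.50
Friis cascade:
  F = 1.243 + (2.333 − 1)/45.71 + (4.667 − 1)/691.8 = 1.277
NF = 10 log₁₀(1.277) = 1.06 dB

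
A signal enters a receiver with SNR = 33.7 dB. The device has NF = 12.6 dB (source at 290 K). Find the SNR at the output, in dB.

By definition F = SNR_in/SNR_out, so in dB: SNR_out = SNR_in − NF
SNR_out = 33.7 − 12.6 = 21.1 dB

21.1 dB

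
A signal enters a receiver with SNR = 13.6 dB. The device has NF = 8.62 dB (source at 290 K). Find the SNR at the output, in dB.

By definition F = SNR_in/SNR_out, so in dB: SNR_out = SNR_in − NF
SNR_out = 13.6 − 8.62 = 4.98 dB

4.98 dB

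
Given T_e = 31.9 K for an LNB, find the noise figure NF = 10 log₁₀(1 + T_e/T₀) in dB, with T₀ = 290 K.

0.453 dB

F = 1 + T_e/T₀ = 1 + 31.9/290 = 1.11
NF = 10 log₁₀(1.11) = 0.453 dB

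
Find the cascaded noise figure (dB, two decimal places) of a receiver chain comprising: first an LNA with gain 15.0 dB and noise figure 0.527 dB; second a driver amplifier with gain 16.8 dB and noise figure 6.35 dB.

Convert to linear (a loss of L dB is a gain of −L dB): F_i = 10^(NF_i/10), G_i = 10^(G_i,dB/10)
  Stage 1: F_1 = 10^(0.527/10) = 1.129, G_1 = 10^(15.0/10) = 31.62
  Stage 2: F_2 = 10^(6.35/10) = 4.315, G_2 = 10^(16.8/10) = 47.86
Friis cascade:
  F = 1.129 + (4.315 − 1)/31.62 = 1.234
NF = 10 log₁₀(1.234) = 0.91 dB

0.91 dB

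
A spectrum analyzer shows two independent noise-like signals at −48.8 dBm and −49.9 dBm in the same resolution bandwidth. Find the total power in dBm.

−46.3 dBm

Convert to linear, add, convert back:
P₁ = 1.32×10⁻⁸ W, P₂ = 1.02×10⁻⁸ W
P_tot = 2.34×10⁻⁸ W → 10 log₁₀(P_tot / 10⁻³) = −46.3 dBm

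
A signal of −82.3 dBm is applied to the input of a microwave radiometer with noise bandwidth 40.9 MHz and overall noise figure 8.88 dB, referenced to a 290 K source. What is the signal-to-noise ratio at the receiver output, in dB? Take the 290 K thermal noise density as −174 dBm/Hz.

6.7 dB

Noise floor: N = −174 + 10 log₁₀(B) + NF
10 log₁₀(4.09×10⁷) = 76.12 dB
N = −174 + 76.12 + 8.88 = −89.00 dBm
SNR = P_sig − N = −82.3 − (−89.00) = 6.70 dB → 6.7 dB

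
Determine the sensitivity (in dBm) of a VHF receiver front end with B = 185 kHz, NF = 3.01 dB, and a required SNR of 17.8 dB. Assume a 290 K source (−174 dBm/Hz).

−100.5 dBm

Sensitivity = −174 + 10 log₁₀(B) + NF + SNR_min
= −174 + 52.67 + 3.01 + 17.8
= −100.52 dBm → −100.5 dBm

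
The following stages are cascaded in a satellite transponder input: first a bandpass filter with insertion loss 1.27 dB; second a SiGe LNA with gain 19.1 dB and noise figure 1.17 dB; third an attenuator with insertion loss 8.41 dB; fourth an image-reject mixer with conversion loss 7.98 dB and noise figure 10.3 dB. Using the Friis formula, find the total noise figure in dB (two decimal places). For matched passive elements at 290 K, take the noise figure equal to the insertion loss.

Convert to linear (a loss of L dB is a gain of −L dB): F_i = 10^(NF_i/10), G_i = 10^(G_i,dB/10)
  Stage 1: F_1 = 10^(1.27/10) = 1.340, G_1 = 10^(−1.27/10) = 0.7464
  Stage 2: F_2 = 10^(1.17/10) = 1.309, G_2 = 10^(19.1/10) = 81.28
  Stage 3: F_3 = 10^(8.41/10) = 6.934, G_3 = 10^(−8.41/10) = 0.1442
  Stage 4: F_4 = 10^(10.3/10) = 10.72, G_4 = 10^(−7.98/10) = 0.1592
Friis cascade:
  F = 1.340 + (1.309 − 1)/0.7464 + (6.934 − 1)/60.67 + (10.72 − 1)/8.750 = 2.962
NF = 10 log₁₀(2.962) = 4.72 dB

4.72 dB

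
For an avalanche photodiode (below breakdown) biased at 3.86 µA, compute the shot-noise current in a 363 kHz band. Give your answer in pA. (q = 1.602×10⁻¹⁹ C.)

I_n = √(2qI·B)
2qI·B = 2 × 1.602×10⁻¹⁹ × 3.86×10⁻⁶ × 3.63×10⁵ = 4.49×10⁻¹⁹ A²
I_n = √(4.49×10⁻¹⁹) = 6.70×10⁻¹⁰ A = 670 pA

670 pA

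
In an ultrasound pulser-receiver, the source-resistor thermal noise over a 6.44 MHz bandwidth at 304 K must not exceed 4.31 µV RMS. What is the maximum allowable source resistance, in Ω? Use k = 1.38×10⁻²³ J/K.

Johnson–Nyquist: V_n = √(4kTRB) ⇒ R = V_n² / (4kTB)
4kTB = 4 × 1.38×10⁻²³ × 304 × 6.44×10⁶ = 1.08×10⁻¹³
R = (4.31×10⁻⁶)² / 1.08×10⁻¹³ = 1.72×10² Ω = 172 Ω

172 Ω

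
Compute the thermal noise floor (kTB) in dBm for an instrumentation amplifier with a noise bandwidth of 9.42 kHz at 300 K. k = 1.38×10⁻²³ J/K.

−134.1 dBm

P_n = kTB = 1.38×10⁻²³ × 300 × 9.42×10³ = 3.90×10⁻¹⁷ W
In dBm: 10 log₁₀(3.90×10⁻¹⁷ / 10⁻³) = −134.1 dBm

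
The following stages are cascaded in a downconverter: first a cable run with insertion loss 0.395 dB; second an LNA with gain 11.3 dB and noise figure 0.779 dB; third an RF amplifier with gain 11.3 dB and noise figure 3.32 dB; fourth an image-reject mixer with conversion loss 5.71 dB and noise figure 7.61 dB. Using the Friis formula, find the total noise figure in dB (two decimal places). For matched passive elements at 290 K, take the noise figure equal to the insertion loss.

1.56 dB

Convert to linear (a loss of L dB is a gain of −L dB): F_i = 10^(NF_i/10), G_i = 10^(G_i,dB/10)
  Stage 1: F_1 = 10^(0.395/10) = 1.095, G_1 = 10^(−0.395/10) = 0.9131
  Stage 2: F_2 = 10^(0.779/10) = 1.196, G_2 = 10^(11.3/10) = 13.49
  Stage 3: F_3 = 10^(3.32/10) = 2.148, G_3 = 10^(11.3/10) = 13.49
  Stage 4: F_4 = 10^(7.61/10) = 5.768, G_4 = 10^(−5.71/10) = 0.2685
Friis cascade:
  F = 1.095 + (1.196 − 1)/0.9131 + (2.148 − 1)/12.32 + (5.768 − 1)/166.1 = 1.432
NF = 10 log₁₀(1.432) = 1.56 dB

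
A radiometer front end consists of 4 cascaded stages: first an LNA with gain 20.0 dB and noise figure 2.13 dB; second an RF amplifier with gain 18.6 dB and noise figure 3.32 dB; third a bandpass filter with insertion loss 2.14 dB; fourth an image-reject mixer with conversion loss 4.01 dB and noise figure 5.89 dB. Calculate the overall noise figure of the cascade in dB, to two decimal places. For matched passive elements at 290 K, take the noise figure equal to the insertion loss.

2.16 dB

Convert to linear (a loss of L dB is a gain of −L dB): F_i = 10^(NF_i/10), G_i = 10^(G_i,dB/10)
  Stage 1: F_1 = 10^(2.13/10) = 1.633, G_1 = 10^(20.0/10) = 100.0
  Stage 2: F_2 = 10^(3.32/10) = 2.148, G_2 = 10^(18.6/10) = 72.44
  Stage 3: F_3 = 10^(2.14/10) = 1.637, G_3 = 10^(−2.14/10) = 0.6109
  Stage 4: F_4 = 10^(5.89/10) = 3.882, G_4 = 10^(−4.01/10) = 0.3972
Friis cascade:
  F = 1.633 + (2.148 − 1)/100.0 + (1.637 − 1)/7244 + (3.882 − 1)/4426 = 1.645
NF = 10 log₁₀(1.645) = 2.16 dB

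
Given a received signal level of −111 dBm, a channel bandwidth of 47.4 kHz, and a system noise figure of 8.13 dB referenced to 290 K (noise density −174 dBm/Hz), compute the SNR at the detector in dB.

8.1 dB

Noise floor: N = −174 + 10 log₁₀(B) + NF
10 log₁₀(4.74×10⁴) = 46.76 dB
N = −174 + 46.76 + 8.13 = −119.11 dBm
SNR = P_sig − N = −111 − (−119.11) = 8.11 dB → 8.1 dB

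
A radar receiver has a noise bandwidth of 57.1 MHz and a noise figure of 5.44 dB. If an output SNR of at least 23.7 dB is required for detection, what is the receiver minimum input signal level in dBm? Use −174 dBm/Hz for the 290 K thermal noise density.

−67.3 dBm

Sensitivity = −174 + 10 log₁₀(B) + NF + SNR_min
= −174 + 77.57 + 5.44 + 23.7
= −67.29 dBm → −67.3 dBm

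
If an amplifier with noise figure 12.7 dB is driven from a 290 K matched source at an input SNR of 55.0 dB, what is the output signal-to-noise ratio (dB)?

42.3 dB

By definition F = SNR_in/SNR_out, so in dB: SNR_out = SNR_in − NF
SNR_out = 55.0 − 12.7 = 42.3 dB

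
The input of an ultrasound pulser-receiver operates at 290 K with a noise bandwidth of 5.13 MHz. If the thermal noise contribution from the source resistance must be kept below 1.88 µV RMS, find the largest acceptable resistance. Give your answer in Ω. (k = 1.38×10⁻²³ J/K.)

Johnson–Nyquist: V_n = √(4kTRB) ⇒ R = V_n² / (4kTB)
4kTB = 4 × 1.38×10⁻²³ × 290 × 5.13×10⁶ = 8.21×10⁻¹⁴
R = (1.88×10⁻⁶)² / 8.21×10⁻¹⁴ = 4.30×10¹ Ω = 43.0 Ω

43.0 Ω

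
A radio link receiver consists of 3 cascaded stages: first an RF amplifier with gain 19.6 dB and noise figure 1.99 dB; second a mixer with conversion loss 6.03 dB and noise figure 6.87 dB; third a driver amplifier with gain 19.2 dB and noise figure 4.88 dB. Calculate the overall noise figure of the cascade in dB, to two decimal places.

2.34 dB

Convert to linear (a loss of L dB is a gain of −L dB): F_i = 10^(NF_i/10), G_i = 10^(G_i,dB/10)
  Stage 1: F_1 = 10^(1.99/10) = 1.581, G_1 = 10^(19.6/10) = 91.20
  Stage 2: F_2 = 10^(6.87/10) = 4.864, G_2 = 10^(−6.03/10) = 0.2495
  Stage 3: F_3 = 10^(4.88/10) = 3.076, G_3 = 10^(19.2/10) = 83.18
Friis cascade:
  F = 1.581 + (4.864 − 1)/91.20 + (3.076 − 1)/22.75 = 1.715
NF = 10 log₁₀(1.715) = 2.34 dB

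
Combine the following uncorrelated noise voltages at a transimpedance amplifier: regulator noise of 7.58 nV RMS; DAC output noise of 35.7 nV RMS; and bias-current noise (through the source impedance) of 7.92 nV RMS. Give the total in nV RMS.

37.3 nV

Uncorrelated sources add in power (mean-square): V_tot = √(ΣV_i²)
V_tot = √[(7.58×10⁻⁹)² + (3.57×10⁻⁸)² + (7.92×10⁻⁹)²] = 3.73×10⁻⁸ V = 37.3 nV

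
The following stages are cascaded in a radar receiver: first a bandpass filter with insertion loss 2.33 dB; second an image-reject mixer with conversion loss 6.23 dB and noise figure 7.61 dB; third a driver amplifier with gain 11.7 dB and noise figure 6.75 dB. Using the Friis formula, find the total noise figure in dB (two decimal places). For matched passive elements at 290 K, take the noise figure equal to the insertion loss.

Convert to linear (a loss of L dB is a gain of −L dB): F_i = 10^(NF_i/10), G_i = 10^(G_i,dB/10)
  Stage 1: F_1 = 10^(2.33/10) = 1.710, G_1 = 10^(−2.33/10) = 0.5848
  Stage 2: F_2 = 10^(7.61/10) = 5.768, G_2 = 10^(−6.23/10) = 0.2382
  Stage 3: F_3 = 10^(6.75/10) = 4.732, G_3 = 10^(11.7/10) = 14.79
Friis cascade:
  F = 1.710 + (5.768 − 1)/0.5848 + (4.732 − 1)/0.1393 = 36.65
NF = 10 log₁₀(36.65) = 15.64 dB

15.64 dB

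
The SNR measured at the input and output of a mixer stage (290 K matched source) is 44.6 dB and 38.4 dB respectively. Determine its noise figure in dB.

NF (dB) = SNR_in(dB) − SNR_out(dB) when the source is at T₀
NF = 44.6 − 38.4 = 6.2 dB

6.2 dB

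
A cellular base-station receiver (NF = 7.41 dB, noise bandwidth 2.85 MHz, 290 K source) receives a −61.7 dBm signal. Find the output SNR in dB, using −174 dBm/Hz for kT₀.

Noise floor: N = −174 + 10 log₁₀(B) + NF
10 log₁₀(2.85×10⁶) = 64.55 dB
N = −174 + 64.55 + 7.41 = −102.04 dBm
SNR = P_sig − N = −61.7 − (−102.04) = 40.34 dB → 40.3 dB

40.3 dB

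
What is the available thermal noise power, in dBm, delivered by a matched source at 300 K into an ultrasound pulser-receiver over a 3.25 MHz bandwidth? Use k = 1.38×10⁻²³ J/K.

−108.7 dBm

P_n = kTB = 1.38×10⁻²³ × 300 × 3.25×10⁶ = 1.35×10⁻¹⁴ W
In dBm: 10 log₁₀(1.35×10⁻¹⁴ / 10⁻³) = −108.7 dBm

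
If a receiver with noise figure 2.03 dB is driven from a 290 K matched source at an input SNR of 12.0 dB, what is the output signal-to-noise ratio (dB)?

9.97 dB

By definition F = SNR_in/SNR_out, so in dB: SNR_out = SNR_in − NF
SNR_out = 12.0 − 2.03 = 9.97 dB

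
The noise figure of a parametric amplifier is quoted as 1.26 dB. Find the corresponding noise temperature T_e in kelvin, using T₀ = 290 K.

97.6 K

F = 10^(1.26/10) = 1.3366
T_e = (F − 1)·T₀ = (1.3366 − 1) × 290 = 97.6 K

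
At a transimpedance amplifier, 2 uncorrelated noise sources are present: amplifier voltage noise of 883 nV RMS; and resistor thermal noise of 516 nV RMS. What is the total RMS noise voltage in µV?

Uncorrelated sources add in power (mean-square): V_tot = √(ΣV_i²)
V_tot = √[(8.83×10⁻⁷)² + (5.16×10⁻⁷)²] = 1.02×10⁻⁶ V = 1.02 µV

1.02 µV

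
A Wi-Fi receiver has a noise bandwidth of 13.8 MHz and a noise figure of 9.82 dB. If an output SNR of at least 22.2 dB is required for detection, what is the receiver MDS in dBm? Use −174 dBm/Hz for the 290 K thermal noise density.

Sensitivity = −174 + 10 log₁₀(B) + NF + SNR_min
= −174 + 71.4 + 9.82 + 22.2
= −70.58 dBm → −70.6 dBm

−70.6 dBm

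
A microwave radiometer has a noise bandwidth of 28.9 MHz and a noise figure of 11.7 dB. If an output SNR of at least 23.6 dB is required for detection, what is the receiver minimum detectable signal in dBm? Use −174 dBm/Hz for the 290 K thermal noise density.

Sensitivity = −174 + 10 log₁₀(B) + NF + SNR_min
= −174 + 74.61 + 11.7 + 23.6
= −64.09 dBm → −64.1 dBm

−64.1 dBm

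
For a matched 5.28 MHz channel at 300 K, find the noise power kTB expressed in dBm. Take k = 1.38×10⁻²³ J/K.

−106.6 dBm

P_n = kTB = 1.38×10⁻²³ × 300 × 5.28×10⁶ = 2.19×10⁻¹⁴ W
In dBm: 10 log₁₀(2.19×10⁻¹⁴ / 10⁻³) = −106.6 dBm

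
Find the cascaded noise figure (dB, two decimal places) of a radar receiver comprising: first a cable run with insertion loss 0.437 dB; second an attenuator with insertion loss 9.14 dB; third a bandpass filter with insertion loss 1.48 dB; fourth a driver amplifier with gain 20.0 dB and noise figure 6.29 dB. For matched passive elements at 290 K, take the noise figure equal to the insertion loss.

Convert to linear (a loss of L dB is a gain of −L dB): F_i = 10^(NF_i/10), G_i = 10^(G_i,dB/10)
  Stage 1: F_1 = 10^(0.437/10) = 1.106, G_1 = 10^(−0.437/10) = 0.9043
  Stage 2: F_2 = 10^(9.14/10) = 8.204, G_2 = 10^(−9.14/10) = 0.1219
  Stage 3: F_3 = 10^(1.48/10) = 1.406, G_3 = 10^(−1.48/10) = 0.7112
  Stage 4: F_4 = 10^(6.29/10) = 4.256, G_4 = 10^(20.0/10) = 100.0
Friis cascade:
  F = 1.106 + (8.204 − 1)/0.9043 + (1.406 − 1)/0.1102 + (4.256 − 1)/0.07840 = 54.29
NF = 10 log₁₀(54.29) = 17.35 dB

17.35 dB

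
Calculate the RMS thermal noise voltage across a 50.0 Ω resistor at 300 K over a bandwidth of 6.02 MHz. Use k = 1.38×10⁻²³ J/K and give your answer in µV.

V_n = √(4kTRB)
4kTRB = 4 × 1.38×10⁻²³ × 300 × 5.00×10¹ × 6.02×10⁶ = 4.98×10⁻¹² V²
V_n = √(4.98×10⁻¹²) = 2.23×10⁻⁶ V = 2.23 µV

2.23 µV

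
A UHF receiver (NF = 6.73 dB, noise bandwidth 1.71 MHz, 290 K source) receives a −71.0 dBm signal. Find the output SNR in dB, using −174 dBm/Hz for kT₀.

Noise floor: N = −174 + 10 log₁₀(B) + NF
10 log₁₀(1.71×10⁶) = 62.33 dB
N = −174 + 62.33 + 6.73 = −104.94 dBm
SNR = P_sig − N = −71.0 − (−104.94) = 33.94 dB → 33.9 dB

33.9 dB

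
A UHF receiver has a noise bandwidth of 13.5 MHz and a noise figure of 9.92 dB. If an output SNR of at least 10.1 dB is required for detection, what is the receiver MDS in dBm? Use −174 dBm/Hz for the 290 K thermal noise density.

−82.7 dBm

Sensitivity = −174 + 10 log₁₀(B) + NF + SNR_min
= −174 + 71.3 + 9.92 + 10.1
= −82.68 dBm → −82.7 dBm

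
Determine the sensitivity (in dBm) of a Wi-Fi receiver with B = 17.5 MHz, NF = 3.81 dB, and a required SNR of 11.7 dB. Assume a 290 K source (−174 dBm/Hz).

Sensitivity = −174 + 10 log₁₀(B) + NF + SNR_min
= −174 + 72.43 + 3.81 + 11.7
= −86.06 dBm → −86.1 dBm

−86.1 dBm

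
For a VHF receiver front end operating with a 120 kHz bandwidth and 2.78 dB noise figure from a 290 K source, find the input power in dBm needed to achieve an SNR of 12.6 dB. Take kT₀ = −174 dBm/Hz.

−107.8 dBm

Sensitivity = −174 + 10 log₁₀(B) + NF + SNR_min
= −174 + 50.79 + 2.78 + 12.6
= −107.83 dBm → −107.8 dBm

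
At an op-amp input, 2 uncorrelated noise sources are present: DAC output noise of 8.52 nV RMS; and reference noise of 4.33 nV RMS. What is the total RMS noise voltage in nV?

Uncorrelated sources add in power (mean-square): V_tot = √(ΣV_i²)
V_tot = √[(8.52×10⁻⁹)² + (4.33×10⁻⁹)²] = 9.56×10⁻⁹ V = 9.56 nV

9.56 nV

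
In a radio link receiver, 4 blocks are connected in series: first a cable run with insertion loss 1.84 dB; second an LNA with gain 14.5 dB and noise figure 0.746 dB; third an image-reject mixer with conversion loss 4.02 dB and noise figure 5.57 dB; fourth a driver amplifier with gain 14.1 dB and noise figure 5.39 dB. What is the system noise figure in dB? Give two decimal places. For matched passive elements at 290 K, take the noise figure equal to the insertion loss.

Convert to linear (a loss of L dB is a gain of −L dB): F_i = 10^(NF_i/10), G_i = 10^(G_i,dB/10)
  Stage 1: F_1 = 10^(1.84/10) = 1.528, G_1 = 10^(−1.84/10) = 0.6546
  Stage 2: F_2 = 10^(0.746/10) = 1.187, G_2 = 10^(14.5/10) = 28.18
  Stage 3: F_3 = 10^(5.57/10) = 3.606, G_3 = 10^(−4.02/10) = 0.3963
  Stage 4: F_4 = 10^(5.39/10) = 3.459, G_4 = 10^(14.1/10) = 25.70
Friis cascade:
  F = 1.528 + (1.187 − 1)/0.6546 + (3.606 − 1)/18.45 + (3.459 − 1)/7.311 = 2.291
NF = 10 log₁₀(2.291) = 3.60 dB

3.60 dB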